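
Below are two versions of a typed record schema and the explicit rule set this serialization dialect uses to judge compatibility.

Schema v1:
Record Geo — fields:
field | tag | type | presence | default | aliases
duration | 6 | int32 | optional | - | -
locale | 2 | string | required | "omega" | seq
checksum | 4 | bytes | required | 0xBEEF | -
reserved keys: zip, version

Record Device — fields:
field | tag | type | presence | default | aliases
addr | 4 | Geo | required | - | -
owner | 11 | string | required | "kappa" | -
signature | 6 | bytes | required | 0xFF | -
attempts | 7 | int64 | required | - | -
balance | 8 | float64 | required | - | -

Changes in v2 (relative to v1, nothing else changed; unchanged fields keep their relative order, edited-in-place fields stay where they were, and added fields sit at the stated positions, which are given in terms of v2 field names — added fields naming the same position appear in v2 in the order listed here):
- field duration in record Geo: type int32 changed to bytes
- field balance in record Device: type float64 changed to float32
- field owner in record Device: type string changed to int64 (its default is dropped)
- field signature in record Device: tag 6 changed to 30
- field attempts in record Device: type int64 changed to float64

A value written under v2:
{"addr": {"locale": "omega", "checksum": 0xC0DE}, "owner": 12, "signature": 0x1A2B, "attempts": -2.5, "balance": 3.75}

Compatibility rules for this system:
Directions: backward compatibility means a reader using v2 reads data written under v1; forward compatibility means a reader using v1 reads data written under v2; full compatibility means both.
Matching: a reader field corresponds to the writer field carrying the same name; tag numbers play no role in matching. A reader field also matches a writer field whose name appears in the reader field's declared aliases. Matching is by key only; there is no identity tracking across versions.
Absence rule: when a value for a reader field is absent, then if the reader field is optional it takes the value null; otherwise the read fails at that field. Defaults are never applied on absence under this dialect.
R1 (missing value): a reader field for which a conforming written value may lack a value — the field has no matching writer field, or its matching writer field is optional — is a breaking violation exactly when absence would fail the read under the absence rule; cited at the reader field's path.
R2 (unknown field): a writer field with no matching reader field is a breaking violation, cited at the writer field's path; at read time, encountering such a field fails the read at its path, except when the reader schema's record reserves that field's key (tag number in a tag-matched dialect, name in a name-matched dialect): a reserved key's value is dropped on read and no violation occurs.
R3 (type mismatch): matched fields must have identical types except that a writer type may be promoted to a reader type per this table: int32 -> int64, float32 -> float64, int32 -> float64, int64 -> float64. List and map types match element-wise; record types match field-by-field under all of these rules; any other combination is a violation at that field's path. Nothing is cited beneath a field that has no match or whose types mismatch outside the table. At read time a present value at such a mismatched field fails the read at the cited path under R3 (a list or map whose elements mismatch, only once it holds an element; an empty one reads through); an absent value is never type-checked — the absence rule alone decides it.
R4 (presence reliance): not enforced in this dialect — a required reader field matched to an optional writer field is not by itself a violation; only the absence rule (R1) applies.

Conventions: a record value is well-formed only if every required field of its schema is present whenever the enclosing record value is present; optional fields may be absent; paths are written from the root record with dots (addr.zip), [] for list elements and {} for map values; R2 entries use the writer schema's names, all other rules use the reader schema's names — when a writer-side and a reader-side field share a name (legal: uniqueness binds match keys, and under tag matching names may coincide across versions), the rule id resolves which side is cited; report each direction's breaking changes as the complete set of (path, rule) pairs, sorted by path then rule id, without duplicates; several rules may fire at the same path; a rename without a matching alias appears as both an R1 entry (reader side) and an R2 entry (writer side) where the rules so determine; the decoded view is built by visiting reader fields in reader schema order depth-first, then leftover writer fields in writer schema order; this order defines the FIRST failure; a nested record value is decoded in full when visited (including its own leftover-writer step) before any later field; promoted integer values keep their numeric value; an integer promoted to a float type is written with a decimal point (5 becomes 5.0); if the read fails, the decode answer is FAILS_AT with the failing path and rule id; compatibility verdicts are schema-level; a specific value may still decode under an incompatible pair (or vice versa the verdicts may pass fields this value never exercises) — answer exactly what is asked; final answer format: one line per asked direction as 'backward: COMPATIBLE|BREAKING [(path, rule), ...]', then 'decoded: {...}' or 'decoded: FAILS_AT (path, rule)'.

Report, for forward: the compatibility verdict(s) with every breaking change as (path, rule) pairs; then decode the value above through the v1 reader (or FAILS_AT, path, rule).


forward: BREAKING [(addr.duration, R3), (attempts, R3), (owner, R3)]; decoded: FAILS_AT (owner, R3)

the writer's type comes first in each Device pair
forward on Device — v1 reading data written by v2:
  addr: Geo -> Geo, writer required; from addr
  owner: int64 -> string, writer required; from owner
  signature: bytes -> bytes, writer required; from signature
  attempts: float64 -> int64, writer required; from attempts
  balance: float32 -> float64, writer required; from balance
  addr.duration: bytes -> int32, writer optional; from addr.duration
  addr.locale: string -> string, writer required; from addr.locale
  addr.checksum: bytes -> bytes, writer required; from addr.checksum
  rule R3 violated at addr.duration
  rule R3 violated at attempts
  rule R3 violated at owner
  => 3 violation(s): forward is BREAKING for Device
migrating the Device value to v1:
  addr.duration := null (not supplied -> null)
  addr.locale := "omega"
  addr.checksum := 0xC0DE
  read fails at owner under R3
  => FAILS_AT (owner, R3)
remaining Device differences; none change what is asked:
  field balance in record Device: type float64 changed to float32 -> fires only in the backward direction of Device, which is not asked here
  field signature in record Device: tag 6 changed to 30 -> triggers nothing under Device's printed rules — same verdict


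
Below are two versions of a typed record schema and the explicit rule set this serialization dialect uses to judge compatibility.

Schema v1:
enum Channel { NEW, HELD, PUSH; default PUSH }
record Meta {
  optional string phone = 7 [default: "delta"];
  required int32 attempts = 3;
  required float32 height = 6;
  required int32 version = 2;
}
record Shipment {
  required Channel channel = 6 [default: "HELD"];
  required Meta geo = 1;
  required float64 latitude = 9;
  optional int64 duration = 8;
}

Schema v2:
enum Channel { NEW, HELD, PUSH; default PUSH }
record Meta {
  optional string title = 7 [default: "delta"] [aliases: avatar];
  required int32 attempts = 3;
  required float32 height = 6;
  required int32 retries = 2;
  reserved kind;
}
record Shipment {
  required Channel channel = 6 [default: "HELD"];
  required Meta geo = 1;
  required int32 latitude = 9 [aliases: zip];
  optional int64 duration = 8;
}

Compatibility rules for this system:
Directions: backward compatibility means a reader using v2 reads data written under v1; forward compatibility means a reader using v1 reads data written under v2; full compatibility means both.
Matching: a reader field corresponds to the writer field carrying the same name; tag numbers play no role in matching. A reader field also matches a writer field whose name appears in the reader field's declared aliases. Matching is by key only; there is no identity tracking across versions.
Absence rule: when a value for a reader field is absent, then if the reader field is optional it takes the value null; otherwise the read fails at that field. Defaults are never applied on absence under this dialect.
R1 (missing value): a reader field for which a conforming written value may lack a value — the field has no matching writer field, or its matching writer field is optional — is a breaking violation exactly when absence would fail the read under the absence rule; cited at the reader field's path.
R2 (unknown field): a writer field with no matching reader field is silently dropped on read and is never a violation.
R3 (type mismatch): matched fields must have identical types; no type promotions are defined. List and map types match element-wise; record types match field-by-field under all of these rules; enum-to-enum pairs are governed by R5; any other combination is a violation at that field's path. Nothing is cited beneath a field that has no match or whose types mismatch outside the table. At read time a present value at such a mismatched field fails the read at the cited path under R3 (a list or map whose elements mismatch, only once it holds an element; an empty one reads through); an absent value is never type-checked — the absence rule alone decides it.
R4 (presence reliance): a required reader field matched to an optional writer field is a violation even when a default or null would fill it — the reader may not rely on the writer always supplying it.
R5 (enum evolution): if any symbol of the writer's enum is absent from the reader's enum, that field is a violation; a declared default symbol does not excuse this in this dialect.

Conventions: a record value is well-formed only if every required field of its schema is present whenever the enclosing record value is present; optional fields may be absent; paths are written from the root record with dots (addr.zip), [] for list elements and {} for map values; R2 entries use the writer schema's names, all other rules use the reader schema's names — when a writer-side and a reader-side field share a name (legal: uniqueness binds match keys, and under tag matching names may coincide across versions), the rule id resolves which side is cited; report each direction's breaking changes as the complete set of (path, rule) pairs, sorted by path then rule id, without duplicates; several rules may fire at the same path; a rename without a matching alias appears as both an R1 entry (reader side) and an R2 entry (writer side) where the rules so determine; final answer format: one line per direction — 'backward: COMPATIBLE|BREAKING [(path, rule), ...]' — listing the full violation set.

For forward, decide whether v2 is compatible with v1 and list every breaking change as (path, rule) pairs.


forward: BREAKING [(geo.version, R1), (latitude, R3)]

in Shipment below, arrows point writer -> reader
forward for Shipment (reader v1, writer v2):
  channel: Channel -> Channel, writer required; from channel
  geo: Meta -> Meta, writer required; from geo
  latitude: int32 -> float64, writer required; from latitude
  duration: int64 -> int64, writer optional; from duration
  no writer field matches reader geo.phone
  geo.attempts: int32 -> int32, writer required; from geo.attempts
  geo.height: float32 -> float32, writer required; from geo.height
  no writer field matches reader geo.version
  geo.title (writer side), unknown to reader
  geo.retries (writer side), unknown to reader
  R1 fires at geo.version
  R3 fires at latitude
  => forward: BREAKING (2)
ruling out the remaining Shipment differences:
  renamed field phone to title in record Meta -> inert for the asked Shipment verdict: nothing fires


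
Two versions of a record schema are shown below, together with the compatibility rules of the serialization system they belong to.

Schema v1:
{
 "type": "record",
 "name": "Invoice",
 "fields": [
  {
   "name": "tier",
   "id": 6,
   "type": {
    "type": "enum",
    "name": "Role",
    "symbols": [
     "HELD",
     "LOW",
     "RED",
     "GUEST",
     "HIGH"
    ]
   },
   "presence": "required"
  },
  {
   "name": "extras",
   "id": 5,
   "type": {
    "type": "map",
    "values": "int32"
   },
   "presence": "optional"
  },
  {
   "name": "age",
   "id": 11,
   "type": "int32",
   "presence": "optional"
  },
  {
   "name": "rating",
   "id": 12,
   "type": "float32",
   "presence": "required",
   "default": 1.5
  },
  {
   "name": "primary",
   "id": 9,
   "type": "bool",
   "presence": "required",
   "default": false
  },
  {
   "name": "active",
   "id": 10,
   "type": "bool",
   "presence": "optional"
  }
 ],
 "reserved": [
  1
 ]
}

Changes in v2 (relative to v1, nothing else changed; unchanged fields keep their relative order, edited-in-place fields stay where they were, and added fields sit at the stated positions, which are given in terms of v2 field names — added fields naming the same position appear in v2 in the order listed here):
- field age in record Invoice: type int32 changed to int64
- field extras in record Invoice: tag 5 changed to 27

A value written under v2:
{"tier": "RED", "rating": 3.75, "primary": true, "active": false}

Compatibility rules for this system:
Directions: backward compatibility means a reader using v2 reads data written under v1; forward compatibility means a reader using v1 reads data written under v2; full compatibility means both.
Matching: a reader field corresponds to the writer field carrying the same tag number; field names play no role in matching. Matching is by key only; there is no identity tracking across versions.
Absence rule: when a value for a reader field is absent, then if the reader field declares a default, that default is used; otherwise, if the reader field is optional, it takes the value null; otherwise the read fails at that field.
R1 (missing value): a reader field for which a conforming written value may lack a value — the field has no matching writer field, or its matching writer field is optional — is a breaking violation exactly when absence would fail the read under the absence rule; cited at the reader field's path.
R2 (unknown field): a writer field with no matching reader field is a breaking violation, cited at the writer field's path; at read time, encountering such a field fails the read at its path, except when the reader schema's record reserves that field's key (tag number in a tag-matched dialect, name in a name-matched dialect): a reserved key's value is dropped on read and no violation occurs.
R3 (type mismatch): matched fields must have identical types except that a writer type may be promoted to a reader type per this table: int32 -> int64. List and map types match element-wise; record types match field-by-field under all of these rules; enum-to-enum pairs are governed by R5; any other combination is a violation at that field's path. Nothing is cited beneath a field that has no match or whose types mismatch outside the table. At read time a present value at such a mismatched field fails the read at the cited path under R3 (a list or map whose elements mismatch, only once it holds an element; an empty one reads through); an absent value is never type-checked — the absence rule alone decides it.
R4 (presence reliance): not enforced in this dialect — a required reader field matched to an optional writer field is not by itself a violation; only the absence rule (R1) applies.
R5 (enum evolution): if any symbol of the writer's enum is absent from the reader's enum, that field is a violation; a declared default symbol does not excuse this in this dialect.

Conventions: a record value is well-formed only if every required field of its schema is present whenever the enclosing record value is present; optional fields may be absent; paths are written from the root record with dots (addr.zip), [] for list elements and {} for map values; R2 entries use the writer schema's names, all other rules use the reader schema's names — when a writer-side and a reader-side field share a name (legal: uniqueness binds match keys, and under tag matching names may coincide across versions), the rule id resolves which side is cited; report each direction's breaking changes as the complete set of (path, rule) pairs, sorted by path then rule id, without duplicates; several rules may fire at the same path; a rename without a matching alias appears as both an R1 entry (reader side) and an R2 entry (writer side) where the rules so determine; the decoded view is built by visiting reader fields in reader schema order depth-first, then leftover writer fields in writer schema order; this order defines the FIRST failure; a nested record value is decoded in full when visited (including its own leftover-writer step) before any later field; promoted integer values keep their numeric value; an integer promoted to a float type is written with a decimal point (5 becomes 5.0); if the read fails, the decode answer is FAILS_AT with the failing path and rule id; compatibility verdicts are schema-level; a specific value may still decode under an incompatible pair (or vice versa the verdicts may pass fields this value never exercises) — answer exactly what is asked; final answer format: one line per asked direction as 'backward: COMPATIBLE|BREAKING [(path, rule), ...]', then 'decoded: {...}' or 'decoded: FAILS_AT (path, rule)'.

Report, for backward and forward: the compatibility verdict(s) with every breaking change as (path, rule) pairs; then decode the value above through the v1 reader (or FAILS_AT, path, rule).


arrows below run writer -> reader for Invoice
backward analysis of Invoice with v2 as reader and v1 as writer:
  tier: Role -> Role, writer required; from tier
  extras: no writer match
  age: int32 -> int64, writer optional; from age
  rating: float32 -> float32, writer required; from rating
  primary: bool -> bool, writer required; from primary
  active: bool -> bool, writer optional; from active
  writer field extras has no reader counterpart
  rule R2 violated at extras
  => 1 violation(s): backward is BREAKING for Invoice
forward analysis of Invoice with v1 as reader and v2 as writer:
  tier: Role -> Role, writer required; from tier
  extras: no writer match
  age: int64 -> int32, writer optional; from age
  rating: float32 -> float32, writer required; from rating
  primary: bool -> bool, writer required; from primary
  active: bool -> bool, writer optional; from active
  writer field extras has no reader counterpart
  rule R3 violated at age
  rule R2 violated at extras
  => 2 violation(s): forward is BREAKING for Invoice
decode walk for Invoice under reader schema v1:
  tier := "RED"
  extras := null (missing; optional => null)
  age := null (missing; optional => null)
  rating := 3.75
  primary := true
  active := false
  => decoded: {"tier": "RED", "extras": null, "age": null, "rating": 3.75, "primary": true, "active": false}

backward: BREAKING [(extras, R2)]; forward: BREAKING [(age, R3), (extras, R2)]; decoded: {"tier": "RED", "extras": null, "age": null, "rating": 3.75, "primary": true, "active": false}


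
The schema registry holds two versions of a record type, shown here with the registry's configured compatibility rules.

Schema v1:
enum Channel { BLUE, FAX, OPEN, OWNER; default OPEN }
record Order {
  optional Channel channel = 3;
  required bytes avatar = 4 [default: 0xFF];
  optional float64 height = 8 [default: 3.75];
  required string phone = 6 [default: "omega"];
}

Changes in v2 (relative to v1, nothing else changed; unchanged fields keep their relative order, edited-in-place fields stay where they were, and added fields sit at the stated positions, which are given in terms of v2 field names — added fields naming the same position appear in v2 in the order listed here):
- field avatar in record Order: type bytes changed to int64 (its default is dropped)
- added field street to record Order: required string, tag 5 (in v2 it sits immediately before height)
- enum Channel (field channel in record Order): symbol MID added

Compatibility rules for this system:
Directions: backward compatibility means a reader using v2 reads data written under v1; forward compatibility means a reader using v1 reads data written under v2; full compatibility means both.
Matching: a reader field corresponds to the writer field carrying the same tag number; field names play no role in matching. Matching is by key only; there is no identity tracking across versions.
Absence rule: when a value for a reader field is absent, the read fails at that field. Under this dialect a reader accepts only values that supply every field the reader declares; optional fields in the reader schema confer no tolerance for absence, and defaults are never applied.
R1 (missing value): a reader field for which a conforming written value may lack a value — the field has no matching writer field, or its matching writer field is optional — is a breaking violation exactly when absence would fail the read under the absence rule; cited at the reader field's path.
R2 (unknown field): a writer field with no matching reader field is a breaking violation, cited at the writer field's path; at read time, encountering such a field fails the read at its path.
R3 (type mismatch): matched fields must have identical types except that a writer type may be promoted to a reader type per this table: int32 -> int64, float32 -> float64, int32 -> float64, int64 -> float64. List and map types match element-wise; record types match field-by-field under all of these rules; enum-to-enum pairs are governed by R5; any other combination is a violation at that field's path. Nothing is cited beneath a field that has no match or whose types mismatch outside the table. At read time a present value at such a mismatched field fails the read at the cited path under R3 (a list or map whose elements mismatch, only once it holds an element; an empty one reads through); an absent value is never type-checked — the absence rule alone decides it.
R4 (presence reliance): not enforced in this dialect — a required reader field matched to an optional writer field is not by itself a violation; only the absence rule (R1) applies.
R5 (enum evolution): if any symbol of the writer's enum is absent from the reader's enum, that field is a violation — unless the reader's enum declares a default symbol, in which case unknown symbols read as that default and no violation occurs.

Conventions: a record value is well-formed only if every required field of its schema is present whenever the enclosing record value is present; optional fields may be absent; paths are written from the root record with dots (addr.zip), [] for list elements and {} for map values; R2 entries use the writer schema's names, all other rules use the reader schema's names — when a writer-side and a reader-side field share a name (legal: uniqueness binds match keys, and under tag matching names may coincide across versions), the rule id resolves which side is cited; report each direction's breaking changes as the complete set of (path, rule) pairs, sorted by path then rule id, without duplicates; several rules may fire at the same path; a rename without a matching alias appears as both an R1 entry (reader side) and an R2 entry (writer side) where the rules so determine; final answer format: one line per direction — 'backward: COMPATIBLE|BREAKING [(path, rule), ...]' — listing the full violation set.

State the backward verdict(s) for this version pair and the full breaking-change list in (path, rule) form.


the writer's type comes first in each Order pair
backward on Order — v2 reading data written by v1:
  channel: Channel -> Channel, writer optional; from channel
  avatar: bytes -> int64, writer required; from avatar
  street has no writer counterpart
  height: float64 -> float64, writer optional; from height
  phone: string -> string, writer required; from phone
  rule R3 violated at avatar
  rule R1 violated at channel
  rule R1 violated at height
  rule R1 violated at street
  backward on Order therefore BREAKING (4)
checking off the Order differences that do not matter here:
  enum Channel (field channel in record Order): symbol MID added -> inert for the asked Order verdict: nothing fires

backward: BREAKING [(avatar, R3), (channel, R1), (height, R1), (street, R1)]


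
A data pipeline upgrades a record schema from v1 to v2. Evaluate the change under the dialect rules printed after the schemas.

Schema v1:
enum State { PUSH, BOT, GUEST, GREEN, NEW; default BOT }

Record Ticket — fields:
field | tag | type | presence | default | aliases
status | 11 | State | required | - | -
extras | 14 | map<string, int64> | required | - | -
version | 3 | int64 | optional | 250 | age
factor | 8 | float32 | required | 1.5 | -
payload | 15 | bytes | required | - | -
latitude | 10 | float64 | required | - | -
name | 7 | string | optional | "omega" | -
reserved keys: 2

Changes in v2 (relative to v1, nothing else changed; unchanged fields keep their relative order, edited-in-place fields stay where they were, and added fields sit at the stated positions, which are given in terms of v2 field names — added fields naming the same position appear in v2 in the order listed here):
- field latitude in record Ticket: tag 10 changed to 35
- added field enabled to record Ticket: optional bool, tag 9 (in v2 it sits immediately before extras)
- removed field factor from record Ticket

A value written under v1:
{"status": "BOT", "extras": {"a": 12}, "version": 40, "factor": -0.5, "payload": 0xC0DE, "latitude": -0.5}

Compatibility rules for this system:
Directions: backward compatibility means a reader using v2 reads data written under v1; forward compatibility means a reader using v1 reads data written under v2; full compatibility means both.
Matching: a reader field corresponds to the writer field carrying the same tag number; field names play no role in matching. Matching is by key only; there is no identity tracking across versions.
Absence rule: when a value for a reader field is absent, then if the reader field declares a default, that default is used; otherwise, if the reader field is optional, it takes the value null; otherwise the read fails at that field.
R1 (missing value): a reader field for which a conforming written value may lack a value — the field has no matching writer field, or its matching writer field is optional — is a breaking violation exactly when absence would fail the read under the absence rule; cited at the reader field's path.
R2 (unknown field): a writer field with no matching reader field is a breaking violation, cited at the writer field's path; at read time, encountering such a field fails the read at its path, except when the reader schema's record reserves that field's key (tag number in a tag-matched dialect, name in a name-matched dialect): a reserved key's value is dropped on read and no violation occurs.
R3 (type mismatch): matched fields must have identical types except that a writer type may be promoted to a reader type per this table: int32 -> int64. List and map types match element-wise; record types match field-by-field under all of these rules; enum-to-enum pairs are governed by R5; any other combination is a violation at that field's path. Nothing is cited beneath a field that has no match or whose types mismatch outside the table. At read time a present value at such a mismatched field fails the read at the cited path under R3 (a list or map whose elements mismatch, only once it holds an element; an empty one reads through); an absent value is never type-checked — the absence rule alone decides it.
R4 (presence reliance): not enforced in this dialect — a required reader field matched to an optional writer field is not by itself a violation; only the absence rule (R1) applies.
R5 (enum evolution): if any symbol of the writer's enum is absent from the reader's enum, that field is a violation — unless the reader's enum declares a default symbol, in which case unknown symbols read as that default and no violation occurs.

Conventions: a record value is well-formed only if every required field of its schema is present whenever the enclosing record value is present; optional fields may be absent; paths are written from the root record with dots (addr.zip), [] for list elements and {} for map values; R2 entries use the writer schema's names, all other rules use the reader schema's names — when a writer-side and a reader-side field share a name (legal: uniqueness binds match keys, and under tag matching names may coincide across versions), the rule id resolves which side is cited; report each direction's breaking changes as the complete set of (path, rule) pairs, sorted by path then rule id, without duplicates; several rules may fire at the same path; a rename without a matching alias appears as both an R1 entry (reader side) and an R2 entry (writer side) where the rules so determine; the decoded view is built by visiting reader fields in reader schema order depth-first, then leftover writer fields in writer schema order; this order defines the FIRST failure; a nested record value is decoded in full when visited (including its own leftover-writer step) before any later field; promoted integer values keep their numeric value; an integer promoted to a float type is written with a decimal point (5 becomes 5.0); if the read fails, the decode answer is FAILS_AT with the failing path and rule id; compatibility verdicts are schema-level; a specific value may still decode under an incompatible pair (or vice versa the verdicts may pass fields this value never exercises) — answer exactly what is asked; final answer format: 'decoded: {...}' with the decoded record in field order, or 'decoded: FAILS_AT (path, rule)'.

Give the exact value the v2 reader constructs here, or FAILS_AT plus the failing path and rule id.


in Ticket below, arrows point writer -> reader
decode (reader v2):
  status := "BOT"
  enabled := null (not supplied -> null)
  extras := {"a": 12}
  version := 40
  payload := 0xC0DE
  read fails at latitude under R1 (no fill)
  => FAILS_AT (latitude, R1)
diffs on Ticket not affecting the asked answer:
  added field enabled to record Ticket: optional bool, tag 9 (in v2 it sits immediately before extras) -> changes Ticket's schema-level verdicts only — the decode of this value is the same
  removed field factor from record Ticket -> changes Ticket's schema-level verdicts only — the decode of this value is the same

decoded: FAILS_AT (latitude, R1)


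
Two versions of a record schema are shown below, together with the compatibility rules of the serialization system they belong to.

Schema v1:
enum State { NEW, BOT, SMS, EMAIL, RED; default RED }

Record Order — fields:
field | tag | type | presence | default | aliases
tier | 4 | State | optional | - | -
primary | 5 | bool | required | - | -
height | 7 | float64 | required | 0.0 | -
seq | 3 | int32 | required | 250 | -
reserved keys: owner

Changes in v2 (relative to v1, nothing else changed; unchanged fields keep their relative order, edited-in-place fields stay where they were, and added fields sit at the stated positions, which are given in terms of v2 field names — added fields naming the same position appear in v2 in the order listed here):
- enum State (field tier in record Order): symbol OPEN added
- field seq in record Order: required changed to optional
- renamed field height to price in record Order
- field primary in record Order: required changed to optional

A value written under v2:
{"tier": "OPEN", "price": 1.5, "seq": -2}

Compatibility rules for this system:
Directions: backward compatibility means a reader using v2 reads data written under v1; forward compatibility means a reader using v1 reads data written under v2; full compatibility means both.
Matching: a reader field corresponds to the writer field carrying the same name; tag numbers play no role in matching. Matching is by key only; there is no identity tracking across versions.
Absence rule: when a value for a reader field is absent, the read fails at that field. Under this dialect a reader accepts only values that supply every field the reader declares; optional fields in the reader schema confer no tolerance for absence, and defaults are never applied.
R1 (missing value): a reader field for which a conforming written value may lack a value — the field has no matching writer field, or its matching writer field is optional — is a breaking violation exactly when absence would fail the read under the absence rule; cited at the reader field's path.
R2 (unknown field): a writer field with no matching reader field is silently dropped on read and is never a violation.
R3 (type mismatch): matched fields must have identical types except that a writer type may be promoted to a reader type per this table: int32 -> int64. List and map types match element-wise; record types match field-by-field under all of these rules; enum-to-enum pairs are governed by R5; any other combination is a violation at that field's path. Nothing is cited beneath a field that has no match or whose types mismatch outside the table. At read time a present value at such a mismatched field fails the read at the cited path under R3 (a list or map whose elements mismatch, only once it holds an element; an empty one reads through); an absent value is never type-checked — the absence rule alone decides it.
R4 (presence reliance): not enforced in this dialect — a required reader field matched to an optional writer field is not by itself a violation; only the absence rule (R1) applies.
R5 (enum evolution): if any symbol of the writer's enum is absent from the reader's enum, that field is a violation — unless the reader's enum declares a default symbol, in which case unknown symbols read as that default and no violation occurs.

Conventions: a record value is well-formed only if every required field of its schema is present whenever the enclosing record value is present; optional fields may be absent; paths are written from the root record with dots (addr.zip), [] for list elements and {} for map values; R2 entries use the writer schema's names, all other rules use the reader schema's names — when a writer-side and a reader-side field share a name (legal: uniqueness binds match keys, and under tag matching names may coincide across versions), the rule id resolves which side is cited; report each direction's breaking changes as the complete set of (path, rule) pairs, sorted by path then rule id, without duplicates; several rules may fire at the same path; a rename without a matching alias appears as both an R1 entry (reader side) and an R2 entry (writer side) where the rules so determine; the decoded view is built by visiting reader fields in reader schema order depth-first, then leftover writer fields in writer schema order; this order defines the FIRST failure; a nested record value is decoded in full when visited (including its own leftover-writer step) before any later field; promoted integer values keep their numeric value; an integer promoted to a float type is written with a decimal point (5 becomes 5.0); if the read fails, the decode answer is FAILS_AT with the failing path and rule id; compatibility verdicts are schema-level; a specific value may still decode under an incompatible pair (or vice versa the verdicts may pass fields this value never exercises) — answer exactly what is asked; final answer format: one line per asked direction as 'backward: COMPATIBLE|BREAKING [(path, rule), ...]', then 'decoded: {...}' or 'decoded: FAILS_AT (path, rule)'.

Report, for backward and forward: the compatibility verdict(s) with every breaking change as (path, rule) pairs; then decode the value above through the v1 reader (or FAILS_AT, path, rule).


in Order below, arrows point writer -> reader
backward for Order (reader v2, writer v1):
  State -> State, writer optional: tier aligns to tier
  bool -> bool, writer required: primary aligns to primary
  price: no writer-side match
  int32 -> int32, writer required: seq aligns to seq
  writer field height has no reader counterpart
  rule R1 violated at price
  rule R1 violated at tier
  => backward: BREAKING (2)
forward for Order (reader v1, writer v2):
  State -> State, writer optional: tier aligns to tier
  bool -> bool, writer optional: primary aligns to primary
  height: no writer-side match
  int32 -> int32, writer optional: seq aligns to seq
  writer field price has no reader counterpart
  rule R1 violated at height
  rule R1 violated at primary
  rule R1 violated at seq
  rule R1 violated at tier
  => forward: BREAKING (4)
decoding the Order value with the v1 reader:
  tier := "RED" (symbol OPEN -> reader default)
  read fails at primary under R1 (no fill)
  => FAILS_AT (primary, R1)

backward: BREAKING [(price, R1), (tier, R1)]; forward: BREAKING [(height, R1), (primary, R1), (seq, R1), (tier, R1)]; decoded: FAILS_AT (primary, R1)


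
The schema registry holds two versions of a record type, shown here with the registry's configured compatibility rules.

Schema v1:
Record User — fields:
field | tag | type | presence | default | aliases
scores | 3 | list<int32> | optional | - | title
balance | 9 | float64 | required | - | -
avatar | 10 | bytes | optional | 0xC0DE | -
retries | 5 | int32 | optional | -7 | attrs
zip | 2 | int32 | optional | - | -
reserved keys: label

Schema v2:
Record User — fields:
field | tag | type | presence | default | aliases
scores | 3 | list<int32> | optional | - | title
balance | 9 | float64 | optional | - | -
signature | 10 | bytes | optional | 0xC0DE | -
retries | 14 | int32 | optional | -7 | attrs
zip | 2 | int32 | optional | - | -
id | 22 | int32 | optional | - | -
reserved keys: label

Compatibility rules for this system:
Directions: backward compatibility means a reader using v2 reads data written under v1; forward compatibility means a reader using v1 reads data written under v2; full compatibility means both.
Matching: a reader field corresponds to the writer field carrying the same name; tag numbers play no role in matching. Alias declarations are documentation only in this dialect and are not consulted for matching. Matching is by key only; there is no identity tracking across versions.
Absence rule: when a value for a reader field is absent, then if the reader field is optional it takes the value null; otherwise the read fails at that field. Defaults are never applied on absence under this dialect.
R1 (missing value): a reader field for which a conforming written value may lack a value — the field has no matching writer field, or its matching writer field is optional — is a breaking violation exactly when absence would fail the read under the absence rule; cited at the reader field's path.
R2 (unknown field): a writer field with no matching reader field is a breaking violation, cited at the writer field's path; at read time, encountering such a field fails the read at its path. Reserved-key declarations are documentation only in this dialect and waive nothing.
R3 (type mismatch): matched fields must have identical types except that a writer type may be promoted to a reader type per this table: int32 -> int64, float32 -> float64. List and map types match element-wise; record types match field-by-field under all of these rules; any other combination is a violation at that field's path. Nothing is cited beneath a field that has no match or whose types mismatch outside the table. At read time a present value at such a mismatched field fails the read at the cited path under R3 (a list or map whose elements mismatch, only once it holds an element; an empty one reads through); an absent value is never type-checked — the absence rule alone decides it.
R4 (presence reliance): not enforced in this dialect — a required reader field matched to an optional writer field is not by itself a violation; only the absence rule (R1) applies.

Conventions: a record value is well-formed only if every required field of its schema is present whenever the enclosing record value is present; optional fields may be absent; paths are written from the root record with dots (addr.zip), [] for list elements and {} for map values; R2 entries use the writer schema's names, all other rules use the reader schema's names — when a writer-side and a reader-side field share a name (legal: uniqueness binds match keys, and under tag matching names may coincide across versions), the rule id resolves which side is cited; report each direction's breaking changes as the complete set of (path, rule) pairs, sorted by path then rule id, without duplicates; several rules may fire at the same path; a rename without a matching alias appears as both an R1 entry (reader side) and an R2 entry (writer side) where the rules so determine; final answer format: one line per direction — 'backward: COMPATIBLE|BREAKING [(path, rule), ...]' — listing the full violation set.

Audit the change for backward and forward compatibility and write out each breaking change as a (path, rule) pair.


arrows below run writer -> reader for User
backward on User — v2 reading data written by v1:
  scores: list<int32> -> list<int32>, writer optional; from scores
  balance: float64 -> float64, writer required; from balance
  signature has no writer counterpart
  retries: int32 -> int32, writer optional; from retries
  zip: int32 -> int32, writer optional; from zip
  id has no writer counterpart
  leftover writer field: avatar
  rule R2 violated at avatar
  backward on User therefore BREAKING (1)
forward on User — v1 reading data written by v2:
  scores: list<int32> -> list<int32>, writer optional; from scores
  balance: float64 -> float64, writer optional; from balance
  avatar has no writer counterpart
  retries: int32 -> int32, writer optional; from retries
  zip: int32 -> int32, writer optional; from zip
  leftover writer field: signature
  leftover writer field: id
  rule R1 violated at balance
  rule R2 violated at id
  rule R2 violated at signature
  forward on User therefore BREAKING (3)

backward: BREAKING [(avatar, R2)]; forward: BREAKING [(balance, R1), (id, R2), (signature, R2)]
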